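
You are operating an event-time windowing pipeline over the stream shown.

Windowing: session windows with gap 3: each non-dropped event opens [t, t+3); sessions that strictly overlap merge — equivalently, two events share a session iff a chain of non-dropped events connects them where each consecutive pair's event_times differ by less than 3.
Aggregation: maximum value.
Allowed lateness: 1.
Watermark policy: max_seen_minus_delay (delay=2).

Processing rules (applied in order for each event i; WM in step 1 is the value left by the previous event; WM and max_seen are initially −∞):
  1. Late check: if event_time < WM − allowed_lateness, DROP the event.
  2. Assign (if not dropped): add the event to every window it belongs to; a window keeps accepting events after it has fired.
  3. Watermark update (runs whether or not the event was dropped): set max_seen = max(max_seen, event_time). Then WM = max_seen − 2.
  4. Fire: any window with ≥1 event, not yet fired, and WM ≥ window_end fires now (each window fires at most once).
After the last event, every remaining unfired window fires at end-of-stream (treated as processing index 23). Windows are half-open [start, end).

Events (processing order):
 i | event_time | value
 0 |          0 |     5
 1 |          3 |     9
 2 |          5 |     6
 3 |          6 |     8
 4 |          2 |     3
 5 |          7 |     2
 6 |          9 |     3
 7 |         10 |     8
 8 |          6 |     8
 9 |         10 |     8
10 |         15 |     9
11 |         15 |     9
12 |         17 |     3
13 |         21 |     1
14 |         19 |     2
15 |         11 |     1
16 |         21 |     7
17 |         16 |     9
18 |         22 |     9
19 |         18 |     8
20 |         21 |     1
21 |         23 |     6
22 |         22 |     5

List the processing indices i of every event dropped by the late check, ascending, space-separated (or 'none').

4 8 15 17 19

i=0 t=0 v=5: → [0,3); WM=-2
i=1 t=3 v=9: → [3,6); WM=1
i=2 t=5 v=6: → [3,8); WM=3
i=3 t=6 v=8: → [3,9); WM=4
i=4 t=2 v=3: DROP (t<4-1); WM=4
i=5 t=7 v=2: → [3,10); WM=5
i=6 t=9 v=3: → [3,12); WM=7
i=7 t=10 v=8: → [3,13); WM=8
i=8 t=6 v=8: DROP (t<8-1); WM=8
i=9 t=10 v=8: → [3,13); WM=8
i=10 t=15 v=9: → [15,18); WM=13
i=11 t=15 v=9: → [15,18); WM=13
i=12 t=17 v=3: → [15,20); WM=15
i=13 t=21 v=1: → [21,24); WM=19
i=14 t=19 v=2: → [15,24); WM=19
i=15 t=11 v=1: DROP (t<19-1); WM=19
i=16 t=21 v=7: → [15,24); WM=19
i=17 t=16 v=9: DROP (t<19-1); WM=19
i=18 t=22 v=9: → [15,25); WM=20
i=19 t=18 v=8: DROP (t<20-1); WM=20
i=20 t=21 v=1: → [15,25); WM=20
i=21 t=23 v=6: → [15,26); WM=21
i=22 t=22 v=5: → [15,26); WM=21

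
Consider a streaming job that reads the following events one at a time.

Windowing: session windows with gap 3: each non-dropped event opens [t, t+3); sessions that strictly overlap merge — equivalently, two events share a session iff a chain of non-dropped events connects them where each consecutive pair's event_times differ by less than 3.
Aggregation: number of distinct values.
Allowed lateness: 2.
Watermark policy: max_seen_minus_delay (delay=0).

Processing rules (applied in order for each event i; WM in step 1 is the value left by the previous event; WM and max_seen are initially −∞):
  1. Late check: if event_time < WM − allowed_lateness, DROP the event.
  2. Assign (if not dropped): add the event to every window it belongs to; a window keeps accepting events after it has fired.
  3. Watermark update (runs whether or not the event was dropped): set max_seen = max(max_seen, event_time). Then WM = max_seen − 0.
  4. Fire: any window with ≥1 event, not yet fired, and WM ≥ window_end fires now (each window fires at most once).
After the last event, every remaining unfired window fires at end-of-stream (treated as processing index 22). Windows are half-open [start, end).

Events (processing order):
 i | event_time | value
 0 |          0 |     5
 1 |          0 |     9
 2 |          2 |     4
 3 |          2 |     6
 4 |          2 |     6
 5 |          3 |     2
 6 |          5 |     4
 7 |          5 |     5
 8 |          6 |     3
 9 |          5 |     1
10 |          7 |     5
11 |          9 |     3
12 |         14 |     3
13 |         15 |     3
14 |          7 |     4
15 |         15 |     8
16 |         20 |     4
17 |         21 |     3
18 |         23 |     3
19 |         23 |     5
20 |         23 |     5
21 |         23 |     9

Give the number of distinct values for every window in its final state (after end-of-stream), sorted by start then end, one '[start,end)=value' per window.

[0,12)=7 [14,18)=2 [20,26)=4

i=0 t=0 v=5: → [0,3); WM=0
i=1 t=0 v=9: → [0,3); WM=0
i=2 t=2 v=4: → [0,5); WM=2
i=3 t=2 v=6: → [0,5); WM=2
i=4 t=2 v=6: → [0,5); WM=2
i=5 t=3 v=2: → [0,6); WM=3
i=6 t=5 v=4: → [0,8); WM=5
i=7 t=5 v=5: → [0,8); WM=5
i=8 t=6 v=3: → [0,9); WM=6
i=9 t=5 v=1: → [0,9); WM=6
i=10 t=7 v=5: → [0,10); WM=7
i=11 t=9 v=3: → [0,12); WM=9
i=12 t=14 v=3: → [14,17); WM=14
i=13 t=15 v=3: → [14,18); WM=15
i=14 t=7 v=4: DROP (t<15-2); WM=15
i=15 t=15 v=8: → [14,18); WM=15
i=16 t=20 v=4: → [20,23); WM=20
i=17 t=21 v=3: → [20,24); WM=21
i=18 t=23 v=3: → [20,26); WM=23
i=19 t=23 v=5: → [20,26); WM=23
i=20 t=23 v=5: → [20,26); WM=23
i=21 t=23 v=9: → [20,26); WM=23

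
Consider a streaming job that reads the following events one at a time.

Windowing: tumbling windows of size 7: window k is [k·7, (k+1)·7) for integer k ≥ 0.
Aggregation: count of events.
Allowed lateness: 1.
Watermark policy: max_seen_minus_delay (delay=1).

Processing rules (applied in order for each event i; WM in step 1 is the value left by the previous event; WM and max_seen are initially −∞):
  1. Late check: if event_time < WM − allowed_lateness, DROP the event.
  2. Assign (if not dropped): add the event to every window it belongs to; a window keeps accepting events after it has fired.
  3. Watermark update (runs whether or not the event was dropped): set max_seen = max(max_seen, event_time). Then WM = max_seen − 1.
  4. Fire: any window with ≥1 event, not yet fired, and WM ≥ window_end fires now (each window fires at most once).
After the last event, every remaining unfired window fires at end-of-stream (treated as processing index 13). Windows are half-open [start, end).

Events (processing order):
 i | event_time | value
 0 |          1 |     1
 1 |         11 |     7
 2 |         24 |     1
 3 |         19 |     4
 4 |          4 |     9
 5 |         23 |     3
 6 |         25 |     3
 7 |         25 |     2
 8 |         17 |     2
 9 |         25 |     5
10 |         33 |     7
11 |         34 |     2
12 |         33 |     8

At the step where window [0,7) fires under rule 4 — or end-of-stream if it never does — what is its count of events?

i=0 t=1 v=1: → [0,7); WM=0
i=1 t=11 v=7: → [7,14); WM=10; [0,7) fires=1
i=2 t=24 v=1: → [21,28); WM=23; [7,14) fires=1
i=3 t=19 v=4: DROP (t<23-1); WM=23
i=4 t=4 v=9: DROP (t<23-1); WM=23
i=5 t=23 v=3: → [21,28); WM=23
i=6 t=25 v=3: → [21,28); WM=24
i=7 t=25 v=2: → [21,28); WM=24
i=8 t=17 v=2: DROP (t<24-1); WM=24
i=9 t=25 v=5: → [21,28); WM=24
i=10 t=33 v=7: → [28,35); WM=32; [21,28) fires=5
i=11 t=34 v=2: → [28,35); WM=33
i=12 t=33 v=8: → [28,35); WM=33

1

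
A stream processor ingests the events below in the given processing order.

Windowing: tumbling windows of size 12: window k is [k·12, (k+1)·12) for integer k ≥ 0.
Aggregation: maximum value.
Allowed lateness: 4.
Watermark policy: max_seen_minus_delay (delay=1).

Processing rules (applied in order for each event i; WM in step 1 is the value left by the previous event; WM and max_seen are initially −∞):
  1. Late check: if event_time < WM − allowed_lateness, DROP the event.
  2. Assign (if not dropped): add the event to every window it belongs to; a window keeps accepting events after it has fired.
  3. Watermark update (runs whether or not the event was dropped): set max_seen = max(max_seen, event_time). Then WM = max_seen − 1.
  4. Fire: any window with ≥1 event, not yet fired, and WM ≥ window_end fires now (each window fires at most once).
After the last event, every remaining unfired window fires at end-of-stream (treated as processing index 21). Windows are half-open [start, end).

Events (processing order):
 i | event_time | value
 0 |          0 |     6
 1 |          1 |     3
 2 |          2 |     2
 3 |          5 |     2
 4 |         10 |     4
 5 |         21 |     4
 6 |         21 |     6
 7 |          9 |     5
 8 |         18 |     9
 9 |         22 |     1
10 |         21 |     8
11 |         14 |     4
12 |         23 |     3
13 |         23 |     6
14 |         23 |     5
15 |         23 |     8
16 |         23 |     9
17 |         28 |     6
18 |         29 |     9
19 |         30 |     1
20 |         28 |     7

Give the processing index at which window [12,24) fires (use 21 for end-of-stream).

17

i=0 t=0 v=6: → [0,12); WM=-1
i=1 t=1 v=3: → [0,12); WM=0
i=2 t=2 v=2: → [0,12); WM=1
i=3 t=5 v=2: → [0,12); WM=4
i=4 t=10 v=4: → [0,12); WM=9
i=5 t=21 v=4: → [12,24); WM=20; [0,12) fires=6
i=6 t=21 v=6: → [12,24); WM=20
i=7 t=9 v=5: DROP (t<20-4); WM=20
i=8 t=18 v=9: → [12,24); WM=20
i=9 t=22 v=1: → [12,24); WM=21
i=10 t=21 v=8: → [12,24); WM=21
i=11 t=14 v=4: DROP (t<21-4); WM=21
i=12 t=23 v=3: → [12,24); WM=22
i=13 t=23 v=6: → [12,24); WM=22
i=14 t=23 v=5: → [12,24); WM=22
i=15 t=23 v=8: → [12,24); WM=22
i=16 t=23 v=9: → [12,24); WM=22
i=17 t=28 v=6: → [24,36); WM=27; [12,24) fires=9
i=18 t=29 v=9: → [24,36); WM=28
i=19 t=30 v=1: → [24,36); WM=29
i=20 t=28 v=7: → [24,36); WM=29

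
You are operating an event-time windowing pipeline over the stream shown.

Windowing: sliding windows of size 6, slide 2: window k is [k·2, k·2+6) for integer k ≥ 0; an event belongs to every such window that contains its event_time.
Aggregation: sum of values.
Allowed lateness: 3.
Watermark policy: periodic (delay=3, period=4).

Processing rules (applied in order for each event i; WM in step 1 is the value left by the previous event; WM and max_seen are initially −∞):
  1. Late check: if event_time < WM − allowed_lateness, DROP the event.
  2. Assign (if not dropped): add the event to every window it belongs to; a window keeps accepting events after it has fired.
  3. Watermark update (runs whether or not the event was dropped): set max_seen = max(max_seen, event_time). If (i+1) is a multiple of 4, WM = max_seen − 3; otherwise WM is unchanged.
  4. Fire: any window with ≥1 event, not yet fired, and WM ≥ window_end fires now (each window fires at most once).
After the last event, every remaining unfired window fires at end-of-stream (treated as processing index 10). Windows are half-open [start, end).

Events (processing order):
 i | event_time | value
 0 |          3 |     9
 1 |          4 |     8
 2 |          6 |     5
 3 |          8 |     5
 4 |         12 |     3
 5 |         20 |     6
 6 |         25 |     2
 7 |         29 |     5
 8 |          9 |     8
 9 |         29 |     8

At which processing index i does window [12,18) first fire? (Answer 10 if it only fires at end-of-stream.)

i=0 t=3 v=9: → [2,8),[0,6); WM=−∞
i=1 t=4 v=8: → [4,10),[2,8),[0,6); WM=−∞
i=2 t=6 v=5: → [6,12),[4,10),[2,8); WM=−∞
i=3 t=8 v=5: → [8,14),[6,12),[4,10); WM=5
i=4 t=12 v=3: → [12,18),[10,16),[8,14); WM=5
i=5 t=20 v=6: → [20,26),[18,24),[16,22); WM=5
i=6 t=25 v=2: → [24,30),[22,28),[20,26); WM=5
i=7 t=29 v=5: → [28,34),[26,32),[24,30); WM=26; [0,6) fires=17 [2,8) fires=22 [4,10) fires=18 [6,12) fires=10 [8,14) fires=8 [10,16) fires=3 [12,18) fires=3 [16,22) fires=6 [18,24) fires=6 [20,26) fires=8
i=8 t=9 v=8: DROP (t<26-3); WM=26
i=9 t=29 v=8: → [28,34),[26,32),[24,30); WM=26

7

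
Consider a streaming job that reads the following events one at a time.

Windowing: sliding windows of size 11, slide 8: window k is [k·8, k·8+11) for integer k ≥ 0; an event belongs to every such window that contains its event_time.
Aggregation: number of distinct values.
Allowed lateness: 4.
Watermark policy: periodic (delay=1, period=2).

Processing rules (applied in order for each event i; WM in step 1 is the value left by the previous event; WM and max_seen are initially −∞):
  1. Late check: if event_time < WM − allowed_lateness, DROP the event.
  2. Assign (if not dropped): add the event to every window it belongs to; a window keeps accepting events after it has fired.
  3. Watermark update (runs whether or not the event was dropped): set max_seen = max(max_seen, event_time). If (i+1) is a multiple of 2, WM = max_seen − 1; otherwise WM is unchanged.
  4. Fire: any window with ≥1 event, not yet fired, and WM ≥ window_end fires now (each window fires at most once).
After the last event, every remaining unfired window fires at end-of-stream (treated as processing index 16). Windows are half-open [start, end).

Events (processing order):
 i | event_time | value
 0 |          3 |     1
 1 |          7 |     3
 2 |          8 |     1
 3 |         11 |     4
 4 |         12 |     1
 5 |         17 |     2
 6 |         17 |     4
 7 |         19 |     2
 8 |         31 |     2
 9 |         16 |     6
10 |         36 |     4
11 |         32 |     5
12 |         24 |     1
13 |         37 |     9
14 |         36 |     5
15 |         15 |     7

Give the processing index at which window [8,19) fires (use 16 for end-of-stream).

9

i=0 t=3 v=1: → [0,11); WM=−∞
i=1 t=7 v=3: → [0,11); WM=6
i=2 t=8 v=1: → [8,19),[0,11); WM=6
i=3 t=11 v=4: → [8,19); WM=10
i=4 t=12 v=1: → [8,19); WM=10
i=5 t=17 v=2: → [16,27),[8,19); WM=16; [0,11) fires=2
i=6 t=17 v=4: → [16,27),[8,19); WM=16
i=7 t=19 v=2: → [16,27); WM=18
i=8 t=31 v=2: → [24,35); WM=18
i=9 t=16 v=6: → [16,27),[8,19); WM=30; [8,19) fires=4 [16,27) fires=3
i=10 t=36 v=4: → [32,43); WM=30
i=11 t=32 v=5: → [32,43),[24,35); WM=35; [24,35) fires=2
i=12 t=24 v=1: DROP (t<35-4); WM=35
i=13 t=37 v=9: → [32,43); WM=36
i=14 t=36 v=5: → [32,43); WM=36
i=15 t=15 v=7: DROP (t<36-4); WM=36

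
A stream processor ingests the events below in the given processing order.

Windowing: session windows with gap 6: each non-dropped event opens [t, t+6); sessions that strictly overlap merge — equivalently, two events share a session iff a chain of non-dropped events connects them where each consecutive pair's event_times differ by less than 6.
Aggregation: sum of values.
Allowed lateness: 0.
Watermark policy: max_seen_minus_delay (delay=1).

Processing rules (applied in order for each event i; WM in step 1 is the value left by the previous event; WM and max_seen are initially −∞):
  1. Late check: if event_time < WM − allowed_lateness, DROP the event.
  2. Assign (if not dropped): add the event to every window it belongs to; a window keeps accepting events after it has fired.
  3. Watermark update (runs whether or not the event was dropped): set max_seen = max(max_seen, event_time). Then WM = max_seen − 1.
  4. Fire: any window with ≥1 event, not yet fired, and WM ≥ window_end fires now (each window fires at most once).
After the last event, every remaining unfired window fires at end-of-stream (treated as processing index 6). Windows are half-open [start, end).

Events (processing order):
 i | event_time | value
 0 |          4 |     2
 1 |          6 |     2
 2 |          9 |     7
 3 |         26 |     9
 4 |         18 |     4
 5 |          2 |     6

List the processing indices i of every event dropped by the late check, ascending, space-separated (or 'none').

4 5

i=0 t=4 v=2: → [4,10); WM=3
i=1 t=6 v=2: → [4,12); WM=5
i=2 t=9 v=7: → [4,15); WM=8
i=3 t=26 v=9: → [26,32); WM=25
i=4 t=18 v=4: DROP (t<25-0); WM=25
i=5 t=2 v=6: DROP (t<25-0); WM=25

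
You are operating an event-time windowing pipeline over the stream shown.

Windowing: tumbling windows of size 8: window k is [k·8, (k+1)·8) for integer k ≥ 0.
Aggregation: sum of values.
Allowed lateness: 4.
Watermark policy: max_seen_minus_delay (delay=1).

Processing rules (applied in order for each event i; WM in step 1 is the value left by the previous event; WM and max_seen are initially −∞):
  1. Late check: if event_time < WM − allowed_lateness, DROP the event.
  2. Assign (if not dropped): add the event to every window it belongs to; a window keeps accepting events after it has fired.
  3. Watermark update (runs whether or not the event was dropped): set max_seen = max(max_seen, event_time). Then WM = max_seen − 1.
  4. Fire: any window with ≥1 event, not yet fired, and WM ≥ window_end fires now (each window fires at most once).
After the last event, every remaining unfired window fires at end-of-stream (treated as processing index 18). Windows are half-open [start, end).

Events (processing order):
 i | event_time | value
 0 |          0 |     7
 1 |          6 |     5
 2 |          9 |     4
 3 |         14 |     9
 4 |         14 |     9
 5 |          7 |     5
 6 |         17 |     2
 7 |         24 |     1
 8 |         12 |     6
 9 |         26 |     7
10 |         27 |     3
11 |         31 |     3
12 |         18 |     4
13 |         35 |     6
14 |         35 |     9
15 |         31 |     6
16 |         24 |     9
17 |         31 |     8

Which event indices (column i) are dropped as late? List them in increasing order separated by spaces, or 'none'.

i=0 t=0 v=7: → [0,8); WM=-1
i=1 t=6 v=5: → [0,8); WM=5
i=2 t=9 v=4: → [8,16); WM=8; [0,8) fires=12
i=3 t=14 v=9: → [8,16); WM=13
i=4 t=14 v=9: → [8,16); WM=13
i=5 t=7 v=5: DROP (t<13-4); WM=13
i=6 t=17 v=2: → [16,24); WM=16; [8,16) fires=22
i=7 t=24 v=1: → [24,32); WM=23
i=8 t=12 v=6: DROP (t<23-4); WM=23
i=9 t=26 v=7: → [24,32); WM=25; [16,24) fires=2
i=10 t=27 v=3: → [24,32); WM=26
i=11 t=31 v=3: → [24,32); WM=30
i=12 t=18 v=4: DROP (t<30-4); WM=30
i=13 t=35 v=6: → [32,40); WM=34; [24,32) fires=14
i=14 t=35 v=9: → [32,40); WM=34
i=15 t=31 v=6: → [24,32); WM=34
i=16 t=24 v=9: DROP (t<34-4); WM=34
i=17 t=31 v=8: → [24,32); WM=34

5 8 12 16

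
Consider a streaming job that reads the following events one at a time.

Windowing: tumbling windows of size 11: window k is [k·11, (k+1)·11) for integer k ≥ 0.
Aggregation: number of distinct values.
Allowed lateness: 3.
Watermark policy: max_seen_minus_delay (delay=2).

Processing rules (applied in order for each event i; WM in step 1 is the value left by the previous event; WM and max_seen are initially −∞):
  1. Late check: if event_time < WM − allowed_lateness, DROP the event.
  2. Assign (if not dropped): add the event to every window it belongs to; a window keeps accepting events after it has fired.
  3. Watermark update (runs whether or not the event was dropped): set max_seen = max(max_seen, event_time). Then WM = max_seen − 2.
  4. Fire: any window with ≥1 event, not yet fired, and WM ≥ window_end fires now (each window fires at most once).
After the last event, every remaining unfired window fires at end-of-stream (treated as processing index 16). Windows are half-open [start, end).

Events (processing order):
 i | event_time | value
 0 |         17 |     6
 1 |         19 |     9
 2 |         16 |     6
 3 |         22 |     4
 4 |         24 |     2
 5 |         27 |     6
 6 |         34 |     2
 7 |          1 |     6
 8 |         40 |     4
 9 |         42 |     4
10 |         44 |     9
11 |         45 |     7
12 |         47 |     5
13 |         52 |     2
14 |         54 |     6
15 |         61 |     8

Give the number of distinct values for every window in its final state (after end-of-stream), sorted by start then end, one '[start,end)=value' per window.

[11,22)=2 [22,33)=3 [33,44)=2 [44,55)=5 [55,66)=1

i=0 t=17 v=6: → [11,22); WM=15
i=1 t=19 v=9: → [11,22); WM=17
i=2 t=16 v=6: → [11,22); WM=17
i=3 t=22 v=4: → [22,33); WM=20
i=4 t=24 v=2: → [22,33); WM=22; [11,22) fires=2
i=5 t=27 v=6: → [22,33); WM=25
i=6 t=34 v=2: → [33,44); WM=32
i=7 t=1 v=6: DROP (t<32-3); WM=32
i=8 t=40 v=4: → [33,44); WM=38; [22,33) fires=3
i=9 t=42 v=4: → [33,44); WM=40
i=10 t=44 v=9: → [44,55); WM=42
i=11 t=45 v=7: → [44,55); WM=43
i=12 t=47 v=5: → [44,55); WM=45; [33,44) fires=2
i=13 t=52 v=2: → [44,55); WM=50
i=14 t=54 v=6: → [44,55); WM=52
i=15 t=61 v=8: → [55,66); WM=59; [44,55) fires=5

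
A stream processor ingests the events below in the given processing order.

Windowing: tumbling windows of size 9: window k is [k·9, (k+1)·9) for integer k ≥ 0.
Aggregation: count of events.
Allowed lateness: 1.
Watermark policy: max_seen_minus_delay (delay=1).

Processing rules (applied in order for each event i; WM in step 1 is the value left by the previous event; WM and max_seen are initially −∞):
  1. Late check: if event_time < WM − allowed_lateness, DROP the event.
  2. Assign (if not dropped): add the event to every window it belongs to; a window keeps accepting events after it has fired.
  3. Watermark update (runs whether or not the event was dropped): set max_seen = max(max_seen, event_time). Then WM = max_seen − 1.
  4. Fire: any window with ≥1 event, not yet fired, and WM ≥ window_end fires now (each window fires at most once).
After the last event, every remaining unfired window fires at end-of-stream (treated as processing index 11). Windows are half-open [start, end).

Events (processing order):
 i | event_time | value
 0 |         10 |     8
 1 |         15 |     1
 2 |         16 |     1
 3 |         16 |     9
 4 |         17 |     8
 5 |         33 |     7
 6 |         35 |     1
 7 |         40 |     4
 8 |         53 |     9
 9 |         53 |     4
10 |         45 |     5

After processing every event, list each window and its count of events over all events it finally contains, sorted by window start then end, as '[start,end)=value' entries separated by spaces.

i=0 t=10 v=8: → [9,18); WM=9
i=1 t=15 v=1: → [9,18); WM=14
i=2 t=16 v=1: → [9,18); WM=15
i=3 t=16 v=9: → [9,18); WM=15
i=4 t=17 v=8: → [9,18); WM=16
i=5 t=33 v=7: → [27,36); WM=32; [9,18) fires=5
i=6 t=35 v=1: → [27,36); WM=34
i=7 t=40 v=4: → [36,45); WM=39; [27,36) fires=2
i=8 t=53 v=9: → [45,54); WM=52; [36,45) fires=1
i=9 t=53 v=4: → [45,54); WM=52
i=10 t=45 v=5: DROP (t<52-1); WM=52

[9,18)=5 [27,36)=2 [36,45)=1 [45,54)=2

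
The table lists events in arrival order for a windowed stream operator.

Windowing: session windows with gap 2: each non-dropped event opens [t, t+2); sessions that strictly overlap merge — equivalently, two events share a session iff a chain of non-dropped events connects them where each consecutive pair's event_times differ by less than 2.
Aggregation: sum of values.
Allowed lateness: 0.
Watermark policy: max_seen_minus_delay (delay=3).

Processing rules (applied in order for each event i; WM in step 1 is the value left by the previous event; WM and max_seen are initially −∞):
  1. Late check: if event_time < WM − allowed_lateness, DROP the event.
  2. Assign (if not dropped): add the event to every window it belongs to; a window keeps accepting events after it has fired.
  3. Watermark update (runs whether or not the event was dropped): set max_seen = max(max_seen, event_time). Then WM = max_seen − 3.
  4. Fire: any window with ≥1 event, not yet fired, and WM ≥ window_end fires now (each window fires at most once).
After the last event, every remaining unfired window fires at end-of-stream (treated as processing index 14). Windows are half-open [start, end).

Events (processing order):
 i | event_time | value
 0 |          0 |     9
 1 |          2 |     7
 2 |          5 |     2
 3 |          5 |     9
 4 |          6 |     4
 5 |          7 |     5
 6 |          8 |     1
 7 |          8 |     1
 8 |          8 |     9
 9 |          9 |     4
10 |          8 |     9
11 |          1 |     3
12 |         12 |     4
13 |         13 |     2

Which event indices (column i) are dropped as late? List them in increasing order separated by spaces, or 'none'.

i=0 t=0 v=9: → [0,2); WM=-3
i=1 t=2 v=7: → [2,4); WM=-1
i=2 t=5 v=2: → [5,7); WM=2
i=3 t=5 v=9: → [5,7); WM=2
i=4 t=6 v=4: → [5,8); WM=3
i=5 t=7 v=5: → [5,9); WM=4
i=6 t=8 v=1: → [5,10); WM=5
i=7 t=8 v=1: → [5,10); WM=5
i=8 t=8 v=9: → [5,10); WM=5
i=9 t=9 v=4: → [5,11); WM=6
i=10 t=8 v=9: → [5,11); WM=6
i=11 t=1 v=3: DROP (t<6-0); WM=6
i=12 t=12 v=4: → [12,14); WM=9
i=13 t=13 v=2: → [12,15); WM=10

11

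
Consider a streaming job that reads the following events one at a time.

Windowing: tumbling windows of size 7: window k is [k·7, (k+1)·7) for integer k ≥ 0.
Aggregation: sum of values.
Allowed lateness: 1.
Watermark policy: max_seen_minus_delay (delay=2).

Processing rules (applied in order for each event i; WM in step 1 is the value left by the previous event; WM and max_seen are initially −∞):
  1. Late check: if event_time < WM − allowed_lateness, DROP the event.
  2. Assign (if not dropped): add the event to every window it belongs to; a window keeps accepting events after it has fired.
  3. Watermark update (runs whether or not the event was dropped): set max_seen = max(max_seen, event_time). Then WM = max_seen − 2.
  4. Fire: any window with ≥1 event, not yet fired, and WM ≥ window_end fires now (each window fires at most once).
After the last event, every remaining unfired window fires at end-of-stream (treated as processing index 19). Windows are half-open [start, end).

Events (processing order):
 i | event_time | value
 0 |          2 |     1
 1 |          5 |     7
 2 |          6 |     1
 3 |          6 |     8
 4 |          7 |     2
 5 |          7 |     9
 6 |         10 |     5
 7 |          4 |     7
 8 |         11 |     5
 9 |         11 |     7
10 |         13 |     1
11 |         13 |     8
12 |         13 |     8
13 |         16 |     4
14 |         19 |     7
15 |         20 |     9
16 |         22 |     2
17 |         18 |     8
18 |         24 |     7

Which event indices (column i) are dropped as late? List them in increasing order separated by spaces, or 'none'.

i=0 t=2 v=1: → [0,7); WM=0
i=1 t=5 v=7: → [0,7); WM=3
i=2 t=6 v=1: → [0,7); WM=4
i=3 t=6 v=8: → [0,7); WM=4
i=4 t=7 v=2: → [7,14); WM=5
i=5 t=7 v=9: → [7,14); WM=5
i=6 t=10 v=5: → [7,14); WM=8; [0,7) fires=17
i=7 t=4 v=7: DROP (t<8-1); WM=8
i=8 t=11 v=5: → [7,14); WM=9
i=9 t=11 v=7: → [7,14); WM=9
i=10 t=13 v=1: → [7,14); WM=11
i=11 t=13 v=8: → [7,14); WM=11
i=12 t=13 v=8: → [7,14); WM=11
i=13 t=16 v=4: → [14,21); WM=14; [7,14) fires=45
i=14 t=19 v=7: → [14,21); WM=17
i=15 t=20 v=9: → [14,21); WM=18
i=16 t=22 v=2: → [21,28); WM=20
i=17 t=18 v=8: DROP (t<20-1); WM=20
i=18 t=24 v=7: → [21,28); WM=22; [14,21) fires=20

7 17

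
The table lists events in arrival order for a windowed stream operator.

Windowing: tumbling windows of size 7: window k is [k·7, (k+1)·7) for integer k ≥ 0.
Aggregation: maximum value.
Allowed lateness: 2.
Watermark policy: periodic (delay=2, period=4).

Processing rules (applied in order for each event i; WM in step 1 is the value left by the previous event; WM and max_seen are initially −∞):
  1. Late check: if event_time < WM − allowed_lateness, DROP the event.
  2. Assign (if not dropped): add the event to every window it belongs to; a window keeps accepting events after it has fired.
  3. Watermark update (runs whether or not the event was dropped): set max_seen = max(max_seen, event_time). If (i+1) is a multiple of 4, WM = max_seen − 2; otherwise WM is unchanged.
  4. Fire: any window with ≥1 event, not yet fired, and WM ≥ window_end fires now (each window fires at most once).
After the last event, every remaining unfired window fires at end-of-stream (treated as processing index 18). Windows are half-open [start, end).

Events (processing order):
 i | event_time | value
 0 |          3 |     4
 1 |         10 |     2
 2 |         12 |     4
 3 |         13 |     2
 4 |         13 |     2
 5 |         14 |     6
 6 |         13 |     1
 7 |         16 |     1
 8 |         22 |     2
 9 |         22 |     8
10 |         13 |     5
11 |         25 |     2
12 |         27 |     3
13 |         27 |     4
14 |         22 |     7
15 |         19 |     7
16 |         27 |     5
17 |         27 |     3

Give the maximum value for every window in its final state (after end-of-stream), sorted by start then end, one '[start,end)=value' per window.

i=0 t=3 v=4: → [0,7); WM=−∞
i=1 t=10 v=2: → [7,14); WM=−∞
i=2 t=12 v=4: → [7,14); WM=−∞
i=3 t=13 v=2: → [7,14); WM=11; [0,7) fires=4
i=4 t=13 v=2: → [7,14); WM=11
i=5 t=14 v=6: → [14,21); WM=11
i=6 t=13 v=1: → [7,14); WM=11
i=7 t=16 v=1: → [14,21); WM=14; [7,14) fires=4
i=8 t=22 v=2: → [21,28); WM=14
i=9 t=22 v=8: → [21,28); WM=14
i=10 t=13 v=5: → [7,14); WM=14
i=11 t=25 v=2: → [21,28); WM=23; [14,21) fires=6
i=12 t=27 v=3: → [21,28); WM=23
i=13 t=27 v=4: → [21,28); WM=23
i=14 t=22 v=7: → [21,28); WM=23
i=15 t=19 v=7: DROP (t<23-2); WM=25
i=16 t=27 v=5: → [21,28); WM=25
i=17 t=27 v=3: → [21,28); WM=25

[0,7)=4 [7,14)=5 [14,21)=6 [21,28)=8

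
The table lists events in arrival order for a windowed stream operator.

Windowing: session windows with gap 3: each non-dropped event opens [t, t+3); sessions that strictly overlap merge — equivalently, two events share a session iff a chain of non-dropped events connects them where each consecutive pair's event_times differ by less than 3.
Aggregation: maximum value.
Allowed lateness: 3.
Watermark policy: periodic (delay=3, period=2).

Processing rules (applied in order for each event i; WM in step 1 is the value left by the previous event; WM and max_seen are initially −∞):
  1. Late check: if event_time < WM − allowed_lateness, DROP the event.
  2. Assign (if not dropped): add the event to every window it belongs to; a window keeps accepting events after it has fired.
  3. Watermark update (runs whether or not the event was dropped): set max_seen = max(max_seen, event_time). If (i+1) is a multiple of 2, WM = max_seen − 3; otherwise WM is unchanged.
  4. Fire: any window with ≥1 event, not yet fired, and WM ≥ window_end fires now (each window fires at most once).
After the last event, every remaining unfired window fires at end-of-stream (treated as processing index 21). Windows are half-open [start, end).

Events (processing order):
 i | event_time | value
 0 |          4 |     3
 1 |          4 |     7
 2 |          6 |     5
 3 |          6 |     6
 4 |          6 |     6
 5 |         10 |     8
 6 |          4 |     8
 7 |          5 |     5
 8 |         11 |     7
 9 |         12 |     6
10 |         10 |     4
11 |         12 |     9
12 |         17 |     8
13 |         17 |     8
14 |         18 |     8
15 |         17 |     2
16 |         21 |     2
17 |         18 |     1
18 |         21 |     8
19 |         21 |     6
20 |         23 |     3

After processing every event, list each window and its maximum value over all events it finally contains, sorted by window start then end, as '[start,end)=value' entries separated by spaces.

[4,9)=8 [10,15)=9 [17,21)=8 [21,26)=8

i=0 t=4 v=3: → [4,7); WM=−∞
i=1 t=4 v=7: → [4,7); WM=1
i=2 t=6 v=5: → [4,9); WM=1
i=3 t=6 v=6: → [4,9); WM=3
i=4 t=6 v=6: → [4,9); WM=3
i=5 t=10 v=8: → [10,13); WM=7
i=6 t=4 v=8: → [4,9); WM=7
i=7 t=5 v=5: → [4,9); WM=7
i=8 t=11 v=7: → [10,14); WM=7
i=9 t=12 v=6: → [10,15); WM=9
i=10 t=10 v=4: → [10,15); WM=9
i=11 t=12 v=9: → [10,15); WM=9
i=12 t=17 v=8: → [17,20); WM=9
i=13 t=17 v=8: → [17,20); WM=14
i=14 t=18 v=8: → [17,21); WM=14
i=15 t=17 v=2: → [17,21); WM=15
i=16 t=21 v=2: → [21,24); WM=15
i=17 t=18 v=1: → [17,21); WM=18
i=18 t=21 v=8: → [21,24); WM=18
i=19 t=21 v=6: → [21,24); WM=18
i=20 t=23 v=3: → [21,26); WM=18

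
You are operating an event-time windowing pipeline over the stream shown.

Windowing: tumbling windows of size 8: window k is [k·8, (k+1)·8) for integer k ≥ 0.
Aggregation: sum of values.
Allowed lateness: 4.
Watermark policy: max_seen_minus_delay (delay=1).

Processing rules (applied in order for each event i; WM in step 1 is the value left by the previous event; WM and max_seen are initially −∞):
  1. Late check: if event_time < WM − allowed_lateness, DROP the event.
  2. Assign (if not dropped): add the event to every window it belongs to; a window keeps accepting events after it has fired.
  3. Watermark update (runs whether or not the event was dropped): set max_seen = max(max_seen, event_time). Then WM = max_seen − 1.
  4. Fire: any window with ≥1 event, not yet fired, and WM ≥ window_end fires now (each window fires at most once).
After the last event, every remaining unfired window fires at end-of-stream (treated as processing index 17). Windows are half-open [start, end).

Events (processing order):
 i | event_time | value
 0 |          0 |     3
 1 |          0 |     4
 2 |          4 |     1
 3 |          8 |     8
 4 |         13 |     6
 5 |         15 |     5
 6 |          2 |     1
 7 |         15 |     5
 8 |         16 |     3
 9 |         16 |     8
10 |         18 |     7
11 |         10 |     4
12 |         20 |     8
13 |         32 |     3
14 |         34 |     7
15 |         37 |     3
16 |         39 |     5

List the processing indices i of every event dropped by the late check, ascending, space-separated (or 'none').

i=0 t=0 v=3: → [0,8); WM=-1
i=1 t=0 v=4: → [0,8); WM=-1
i=2 t=4 v=1: → [0,8); WM=3
i=3 t=8 v=8: → [8,16); WM=7
i=4 t=13 v=6: → [8,16); WM=12; [0,8) fires=8
i=5 t=15 v=5: → [8,16); WM=14
i=6 t=2 v=1: DROP (t<14-4); WM=14
i=7 t=15 v=5: → [8,16); WM=14
i=8 t=16 v=3: → [16,24); WM=15
i=9 t=16 v=8: → [16,24); WM=15
i=10 t=18 v=7: → [16,24); WM=17; [8,16) fires=24
i=11 t=10 v=4: DROP (t<17-4); WM=17
i=12 t=20 v=8: → [16,24); WM=19
i=13 t=32 v=3: → [32,40); WM=31; [16,24) fires=26
i=14 t=34 v=7: → [32,40); WM=33
i=15 t=37 v=3: → [32,40); WM=36
i=16 t=39 v=5: → [32,40); WM=38

6 11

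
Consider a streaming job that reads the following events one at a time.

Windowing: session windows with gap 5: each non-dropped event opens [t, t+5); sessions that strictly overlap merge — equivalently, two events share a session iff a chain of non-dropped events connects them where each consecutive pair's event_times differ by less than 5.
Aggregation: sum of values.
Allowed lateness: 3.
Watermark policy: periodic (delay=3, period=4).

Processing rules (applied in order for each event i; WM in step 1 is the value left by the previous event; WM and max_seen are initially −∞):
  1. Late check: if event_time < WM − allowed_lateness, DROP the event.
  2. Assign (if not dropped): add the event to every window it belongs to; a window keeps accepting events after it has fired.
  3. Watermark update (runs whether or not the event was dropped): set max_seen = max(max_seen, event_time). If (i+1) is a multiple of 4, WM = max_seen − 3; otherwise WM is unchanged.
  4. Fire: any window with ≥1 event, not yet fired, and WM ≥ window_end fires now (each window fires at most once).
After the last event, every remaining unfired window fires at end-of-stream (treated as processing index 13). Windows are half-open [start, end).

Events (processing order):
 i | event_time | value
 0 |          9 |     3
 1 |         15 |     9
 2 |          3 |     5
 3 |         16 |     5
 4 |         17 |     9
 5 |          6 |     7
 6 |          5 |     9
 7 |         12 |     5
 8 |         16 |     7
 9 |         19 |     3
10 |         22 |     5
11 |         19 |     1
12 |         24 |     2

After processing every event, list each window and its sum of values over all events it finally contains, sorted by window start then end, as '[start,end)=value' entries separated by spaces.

i=0 t=9 v=3: → [9,14); WM=−∞
i=1 t=15 v=9: → [15,20); WM=−∞
i=2 t=3 v=5: → [3,8); WM=−∞
i=3 t=16 v=5: → [15,21); WM=13
i=4 t=17 v=9: → [15,22); WM=13
i=5 t=6 v=7: DROP (t<13-3); WM=13
i=6 t=5 v=9: DROP (t<13-3); WM=13
i=7 t=12 v=5: → [9,22); WM=14
i=8 t=16 v=7: → [9,22); WM=14
i=9 t=19 v=3: → [9,24); WM=14
i=10 t=22 v=5: → [9,27); WM=14
i=11 t=19 v=1: → [9,27); WM=19
i=12 t=24 v=2: → [9,29); WM=19

[3,8)=5 [9,29)=49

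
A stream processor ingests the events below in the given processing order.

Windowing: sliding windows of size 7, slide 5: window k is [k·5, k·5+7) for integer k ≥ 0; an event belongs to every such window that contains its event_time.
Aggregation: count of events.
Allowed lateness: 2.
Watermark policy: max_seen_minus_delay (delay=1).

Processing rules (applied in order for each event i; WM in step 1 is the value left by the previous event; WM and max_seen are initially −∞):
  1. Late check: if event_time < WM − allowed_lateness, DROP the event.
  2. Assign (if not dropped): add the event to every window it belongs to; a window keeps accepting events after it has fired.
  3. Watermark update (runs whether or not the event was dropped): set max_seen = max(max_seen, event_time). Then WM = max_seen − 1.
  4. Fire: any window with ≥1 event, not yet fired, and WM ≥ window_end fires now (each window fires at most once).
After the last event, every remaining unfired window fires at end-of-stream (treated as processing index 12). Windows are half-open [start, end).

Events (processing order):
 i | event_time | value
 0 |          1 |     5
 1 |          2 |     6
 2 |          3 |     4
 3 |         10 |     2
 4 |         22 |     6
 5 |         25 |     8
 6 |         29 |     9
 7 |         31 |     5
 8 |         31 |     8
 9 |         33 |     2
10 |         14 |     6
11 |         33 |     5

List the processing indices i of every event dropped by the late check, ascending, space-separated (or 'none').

i=0 t=1 v=5: → [0,7); WM=0
i=1 t=2 v=6: → [0,7); WM=1
i=2 t=3 v=4: → [0,7); WM=2
i=3 t=10 v=2: → [10,17),[5,12); WM=9; [0,7) fires=3
i=4 t=22 v=6: → [20,27); WM=21; [5,12) fires=1 [10,17) fires=1
i=5 t=25 v=8: → [25,32),[20,27); WM=24
i=6 t=29 v=9: → [25,32); WM=28; [20,27) fires=2
i=7 t=31 v=5: → [30,37),[25,32); WM=30
i=8 t=31 v=8: → [30,37),[25,32); WM=30
i=9 t=33 v=2: → [30,37); WM=32; [25,32) fires=4
i=10 t=14 v=6: DROP (t<32-2); WM=32
i=11 t=33 v=5: → [30,37); WM=32

10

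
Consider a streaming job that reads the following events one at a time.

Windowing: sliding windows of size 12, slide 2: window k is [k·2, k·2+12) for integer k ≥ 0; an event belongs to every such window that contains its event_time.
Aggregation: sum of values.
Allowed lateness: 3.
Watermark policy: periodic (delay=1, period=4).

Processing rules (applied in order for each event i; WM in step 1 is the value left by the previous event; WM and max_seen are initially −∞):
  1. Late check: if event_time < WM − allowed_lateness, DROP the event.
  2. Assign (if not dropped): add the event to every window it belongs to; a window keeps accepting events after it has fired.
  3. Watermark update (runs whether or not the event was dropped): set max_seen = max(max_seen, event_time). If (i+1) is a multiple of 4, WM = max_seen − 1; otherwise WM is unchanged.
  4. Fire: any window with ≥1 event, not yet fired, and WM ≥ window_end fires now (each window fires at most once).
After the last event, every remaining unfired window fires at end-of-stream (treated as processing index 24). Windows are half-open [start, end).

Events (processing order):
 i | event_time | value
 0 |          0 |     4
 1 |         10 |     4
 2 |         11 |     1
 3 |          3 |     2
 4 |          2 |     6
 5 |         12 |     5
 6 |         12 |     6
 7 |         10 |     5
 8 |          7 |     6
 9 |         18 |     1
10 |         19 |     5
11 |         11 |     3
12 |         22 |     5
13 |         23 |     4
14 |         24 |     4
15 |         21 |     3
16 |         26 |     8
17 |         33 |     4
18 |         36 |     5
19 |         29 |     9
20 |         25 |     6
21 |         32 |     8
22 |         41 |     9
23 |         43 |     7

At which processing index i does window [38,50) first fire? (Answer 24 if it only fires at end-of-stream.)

i=0 t=0 v=4: → [0,12); WM=−∞
i=1 t=10 v=4: → [10,22),[8,20),[6,18),[4,16),[2,14),[0,12); WM=−∞
i=2 t=11 v=1: → [10,22),[8,20),[6,18),[4,16),[2,14),[0,12); WM=−∞
i=3 t=3 v=2: → [2,14),[0,12); WM=10
i=4 t=2 v=6: DROP (t<10-3); WM=10
i=5 t=12 v=5: → [12,24),[10,22),[8,20),[6,18),[4,16),[2,14); WM=10
i=6 t=12 v=6: → [12,24),[10,22),[8,20),[6,18),[4,16),[2,14); WM=10
i=7 t=10 v=5: → [10,22),[8,20),[6,18),[4,16),[2,14),[0,12); WM=11
i=8 t=7 v=6: DROP (t<11-3); WM=11
i=9 t=18 v=1: → [18,30),[16,28),[14,26),[12,24),[10,22),[8,20); WM=11
i=10 t=19 v=5: → [18,30),[16,28),[14,26),[12,24),[10,22),[8,20); WM=11
i=11 t=11 v=3: → [10,22),[8,20),[6,18),[4,16),[2,14),[0,12); WM=18; [0,12) fires=19 [2,14) fires=26 [4,16) fires=24 [6,18) fires=24
i=12 t=22 v=5: → [22,34),[20,32),[18,30),[16,28),[14,26),[12,24); WM=18
i=13 t=23 v=4: → [22,34),[20,32),[18,30),[16,28),[14,26),[12,24); WM=18
i=14 t=24 v=4: → [24,36),[22,34),[20,32),[18,30),[16,28),[14,26); WM=18
i=15 t=21 v=3: → [20,32),[18,30),[16,28),[14,26),[12,24),[10,22); WM=23; [8,20) fires=30 [10,22) fires=33
i=16 t=26 v=8: → [26,38),[24,36),[22,34),[20,32),[18,30),[16,28); WM=23
i=17 t=33 v=4: → [32,44),[30,42),[28,40),[26,38),[24,36),[22,34); WM=23
i=18 t=36 v=5: → [36,48),[34,46),[32,44),[30,42),[28,40),[26,38); WM=23
i=19 t=29 v=9: → [28,40),[26,38),[24,36),[22,34),[20,32),[18,30); WM=35; [12,24) fires=29 [14,26) fires=22 [16,28) fires=30 [18,30) fires=39 [20,32) fires=33 [22,34) fires=34
i=20 t=25 v=6: DROP (t<35-3); WM=35
i=21 t=32 v=8: → [32,44),[30,42),[28,40),[26,38),[24,36),[22,34); WM=35
i=22 t=41 v=9: → [40,52),[38,50),[36,48),[34,46),[32,44),[30,42); WM=35
i=23 t=43 v=7: → [42,54),[40,52),[38,50),[36,48),[34,46),[32,44); WM=42; [24,36) fires=33 [26,38) fires=34 [28,40) fires=26 [30,42) fires=26

24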